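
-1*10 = -10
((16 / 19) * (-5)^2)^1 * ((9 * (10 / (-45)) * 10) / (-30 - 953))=8000 / 18677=0.43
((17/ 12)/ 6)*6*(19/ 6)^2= 6137/ 432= 14.21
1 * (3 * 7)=21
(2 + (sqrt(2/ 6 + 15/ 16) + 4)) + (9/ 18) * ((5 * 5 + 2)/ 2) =sqrt(183)/ 12 + 51/ 4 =13.88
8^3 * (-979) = -501248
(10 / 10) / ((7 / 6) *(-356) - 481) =-3 / 2689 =-0.00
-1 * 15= -15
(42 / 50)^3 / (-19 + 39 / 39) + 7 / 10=10423 / 15625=0.67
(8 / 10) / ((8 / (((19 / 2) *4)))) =19 / 5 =3.80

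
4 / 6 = 2 / 3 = 0.67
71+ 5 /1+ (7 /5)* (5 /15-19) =748 /15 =49.87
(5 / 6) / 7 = 5 / 42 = 0.12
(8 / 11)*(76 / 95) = 32 / 55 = 0.58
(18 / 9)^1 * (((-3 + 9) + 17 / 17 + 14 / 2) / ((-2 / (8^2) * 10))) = -448 / 5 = -89.60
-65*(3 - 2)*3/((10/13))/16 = -507/32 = -15.84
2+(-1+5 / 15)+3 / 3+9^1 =34 / 3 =11.33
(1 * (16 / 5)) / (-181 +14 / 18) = -72 / 4055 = -0.02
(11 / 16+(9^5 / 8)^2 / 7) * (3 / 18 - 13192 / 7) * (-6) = 275961575793805 / 3136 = 87997951464.86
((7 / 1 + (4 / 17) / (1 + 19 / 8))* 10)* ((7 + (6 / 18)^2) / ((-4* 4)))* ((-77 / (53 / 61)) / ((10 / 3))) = 60967060 / 72981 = 835.38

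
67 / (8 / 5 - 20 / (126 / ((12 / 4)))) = 7035 / 118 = 59.62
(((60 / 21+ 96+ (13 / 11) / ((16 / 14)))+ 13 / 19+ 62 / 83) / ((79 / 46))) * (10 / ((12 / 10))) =56596015475 / 115114692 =491.65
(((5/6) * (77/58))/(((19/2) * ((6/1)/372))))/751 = 11935/1241403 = 0.01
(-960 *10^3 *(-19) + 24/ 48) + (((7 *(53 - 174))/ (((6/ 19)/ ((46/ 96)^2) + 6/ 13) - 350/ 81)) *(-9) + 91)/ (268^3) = 9230592812808349730175/ 506063188588544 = 18240000.50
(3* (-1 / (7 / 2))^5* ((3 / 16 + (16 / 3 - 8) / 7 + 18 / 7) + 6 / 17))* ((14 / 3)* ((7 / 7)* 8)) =-499168 / 857157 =-0.58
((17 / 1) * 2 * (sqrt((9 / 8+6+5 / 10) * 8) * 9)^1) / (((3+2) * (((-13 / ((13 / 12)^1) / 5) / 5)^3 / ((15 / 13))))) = -265625 * sqrt(61) / 416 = -4987.01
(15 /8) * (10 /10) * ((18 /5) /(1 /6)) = 81 /2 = 40.50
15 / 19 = 0.79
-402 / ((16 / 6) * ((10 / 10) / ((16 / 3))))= -804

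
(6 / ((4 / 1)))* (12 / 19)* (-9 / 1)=-162 / 19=-8.53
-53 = -53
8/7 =1.14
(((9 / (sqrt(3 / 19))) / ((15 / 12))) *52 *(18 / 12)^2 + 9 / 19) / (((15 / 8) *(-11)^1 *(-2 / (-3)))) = -5616 *sqrt(57) / 275-36 / 1045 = -154.22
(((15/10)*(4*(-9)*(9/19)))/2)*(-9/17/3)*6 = 4374/323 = 13.54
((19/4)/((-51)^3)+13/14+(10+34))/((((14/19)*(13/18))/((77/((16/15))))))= 13414168625/2201024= 6094.51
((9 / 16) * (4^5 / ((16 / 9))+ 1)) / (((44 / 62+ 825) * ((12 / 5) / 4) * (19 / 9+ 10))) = 2414745 / 44641168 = 0.05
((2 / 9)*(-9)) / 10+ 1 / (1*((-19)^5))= -2476104 / 12380495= -0.20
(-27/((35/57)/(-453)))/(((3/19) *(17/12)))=52984692/595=89049.90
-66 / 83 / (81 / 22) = -484 / 2241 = -0.22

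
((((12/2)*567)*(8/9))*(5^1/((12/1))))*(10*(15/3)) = 63000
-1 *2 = -2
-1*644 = -644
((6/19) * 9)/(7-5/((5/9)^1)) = -27/19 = -1.42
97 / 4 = 24.25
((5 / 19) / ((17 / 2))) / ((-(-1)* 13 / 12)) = 0.03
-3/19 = -0.16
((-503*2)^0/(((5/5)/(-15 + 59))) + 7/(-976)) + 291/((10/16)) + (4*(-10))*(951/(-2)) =19529.59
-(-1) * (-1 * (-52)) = 52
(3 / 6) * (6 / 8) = 3 / 8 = 0.38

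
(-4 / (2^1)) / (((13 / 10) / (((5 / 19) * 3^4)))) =-8100 / 247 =-32.79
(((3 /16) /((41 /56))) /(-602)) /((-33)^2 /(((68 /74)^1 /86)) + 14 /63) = -459 /109964833100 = -0.00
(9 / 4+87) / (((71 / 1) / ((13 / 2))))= 4641 / 568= 8.17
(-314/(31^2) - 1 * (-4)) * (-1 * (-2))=7060/961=7.35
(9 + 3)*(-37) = -444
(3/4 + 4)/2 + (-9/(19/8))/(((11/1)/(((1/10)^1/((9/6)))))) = 19663/8360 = 2.35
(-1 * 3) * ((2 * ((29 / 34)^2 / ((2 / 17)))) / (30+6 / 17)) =-841 / 688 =-1.22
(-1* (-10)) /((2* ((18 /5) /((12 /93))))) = 50 /279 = 0.18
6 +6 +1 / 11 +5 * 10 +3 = 716 / 11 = 65.09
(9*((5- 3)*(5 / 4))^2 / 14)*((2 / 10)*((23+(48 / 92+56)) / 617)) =82305 / 794696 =0.10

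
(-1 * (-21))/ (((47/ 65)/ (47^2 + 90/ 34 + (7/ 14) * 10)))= 51437295/ 799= 64377.09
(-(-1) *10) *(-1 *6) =-60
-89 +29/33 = -2908/33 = -88.12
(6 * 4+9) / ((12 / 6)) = 33 / 2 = 16.50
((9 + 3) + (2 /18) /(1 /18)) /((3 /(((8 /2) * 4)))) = 224 /3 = 74.67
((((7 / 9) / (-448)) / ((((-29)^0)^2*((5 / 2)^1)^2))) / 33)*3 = -0.00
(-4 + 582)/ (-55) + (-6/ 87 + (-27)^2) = 1145883/ 1595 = 718.42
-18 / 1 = -18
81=81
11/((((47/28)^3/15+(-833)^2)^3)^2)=14021187714724233377212268544000000/142276547970602665551453659509534638647895484398169554612956570607649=0.00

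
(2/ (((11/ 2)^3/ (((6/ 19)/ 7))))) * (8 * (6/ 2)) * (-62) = -142848/ 177023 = -0.81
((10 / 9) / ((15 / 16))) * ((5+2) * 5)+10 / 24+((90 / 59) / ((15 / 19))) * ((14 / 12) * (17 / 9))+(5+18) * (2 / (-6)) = 245255 / 6372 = 38.49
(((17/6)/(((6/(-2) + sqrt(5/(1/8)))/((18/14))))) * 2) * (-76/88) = -969 * sqrt(10)/2387 -2907/4774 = -1.89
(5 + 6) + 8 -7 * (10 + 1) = -58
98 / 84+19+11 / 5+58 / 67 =46697 / 2010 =23.23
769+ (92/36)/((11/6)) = 25423/33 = 770.39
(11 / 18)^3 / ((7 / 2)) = 0.07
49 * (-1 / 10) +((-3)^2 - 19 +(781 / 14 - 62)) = -739 / 35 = -21.11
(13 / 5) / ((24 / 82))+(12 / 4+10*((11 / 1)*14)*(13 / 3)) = 401113 / 60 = 6685.22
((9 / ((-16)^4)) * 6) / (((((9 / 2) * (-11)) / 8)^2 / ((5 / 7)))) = 5 / 325248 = 0.00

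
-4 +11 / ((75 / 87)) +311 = 7994 / 25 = 319.76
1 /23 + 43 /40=1029 /920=1.12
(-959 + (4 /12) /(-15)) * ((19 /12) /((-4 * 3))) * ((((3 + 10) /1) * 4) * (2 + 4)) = 5329766 /135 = 39479.75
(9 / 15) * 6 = 18 / 5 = 3.60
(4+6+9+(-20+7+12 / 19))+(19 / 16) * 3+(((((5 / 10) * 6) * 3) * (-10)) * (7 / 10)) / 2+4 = -5261 / 304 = -17.31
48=48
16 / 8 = 2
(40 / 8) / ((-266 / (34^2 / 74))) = -1445 / 4921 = -0.29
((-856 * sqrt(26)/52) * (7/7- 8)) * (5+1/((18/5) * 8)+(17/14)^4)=133344149 * sqrt(26)/160524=4235.66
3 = 3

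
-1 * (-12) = 12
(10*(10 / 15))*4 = 80 / 3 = 26.67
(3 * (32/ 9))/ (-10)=-16/ 15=-1.07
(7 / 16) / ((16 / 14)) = 49 / 128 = 0.38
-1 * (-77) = 77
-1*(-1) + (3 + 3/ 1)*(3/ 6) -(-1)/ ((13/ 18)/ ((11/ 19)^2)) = 20950/ 4693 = 4.46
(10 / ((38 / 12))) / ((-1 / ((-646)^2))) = -1317840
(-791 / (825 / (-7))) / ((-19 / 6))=-11074 / 5225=-2.12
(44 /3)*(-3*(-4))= 176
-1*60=-60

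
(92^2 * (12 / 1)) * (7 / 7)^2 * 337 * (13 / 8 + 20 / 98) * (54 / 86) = 82828488168 / 2107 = 39311100.22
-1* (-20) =20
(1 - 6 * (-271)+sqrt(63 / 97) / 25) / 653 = 3 * sqrt(679) / 1583525+1627 / 653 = 2.49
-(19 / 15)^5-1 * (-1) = -1716724 / 759375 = -2.26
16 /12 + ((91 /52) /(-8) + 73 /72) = 613 /288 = 2.13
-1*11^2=-121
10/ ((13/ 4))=40/ 13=3.08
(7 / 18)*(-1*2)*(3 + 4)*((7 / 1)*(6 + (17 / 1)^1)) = -7889 / 9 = -876.56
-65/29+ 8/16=-101/58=-1.74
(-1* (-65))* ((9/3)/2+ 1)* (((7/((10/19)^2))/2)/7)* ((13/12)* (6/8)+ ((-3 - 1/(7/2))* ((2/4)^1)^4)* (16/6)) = 417677/5376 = 77.69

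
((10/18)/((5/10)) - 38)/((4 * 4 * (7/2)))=-83/126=-0.66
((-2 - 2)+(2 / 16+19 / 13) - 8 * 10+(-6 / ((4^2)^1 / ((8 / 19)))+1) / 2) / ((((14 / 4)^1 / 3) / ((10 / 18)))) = -810085 / 20748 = -39.04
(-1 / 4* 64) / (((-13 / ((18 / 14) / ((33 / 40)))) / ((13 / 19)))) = 1920 / 1463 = 1.31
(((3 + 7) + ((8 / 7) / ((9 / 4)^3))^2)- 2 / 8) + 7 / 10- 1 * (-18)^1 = 14822349401 / 520812180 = 28.46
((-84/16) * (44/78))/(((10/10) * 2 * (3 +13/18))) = -693/1742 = -0.40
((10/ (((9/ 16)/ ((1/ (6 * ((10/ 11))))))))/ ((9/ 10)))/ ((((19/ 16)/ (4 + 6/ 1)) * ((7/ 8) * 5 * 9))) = 225280/ 290871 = 0.77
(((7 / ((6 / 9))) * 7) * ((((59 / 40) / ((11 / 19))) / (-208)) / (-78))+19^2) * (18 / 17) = 382.25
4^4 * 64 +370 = 16754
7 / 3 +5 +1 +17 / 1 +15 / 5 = 85 / 3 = 28.33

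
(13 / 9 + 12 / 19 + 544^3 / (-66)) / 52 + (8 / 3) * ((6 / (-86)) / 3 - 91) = -198312973525 / 4205916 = -47150.96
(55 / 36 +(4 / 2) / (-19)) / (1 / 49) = 47677 / 684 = 69.70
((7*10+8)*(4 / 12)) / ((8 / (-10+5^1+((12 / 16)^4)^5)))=-71422927608227 / 4398046511104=-16.24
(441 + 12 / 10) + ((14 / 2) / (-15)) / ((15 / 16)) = 99383 / 225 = 441.70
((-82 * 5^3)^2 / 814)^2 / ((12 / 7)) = 4829181396484375 / 496947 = 9717699063.45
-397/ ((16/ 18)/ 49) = -175077/ 8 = -21884.62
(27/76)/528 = 9/13376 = 0.00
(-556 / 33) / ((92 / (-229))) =31831 / 759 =41.94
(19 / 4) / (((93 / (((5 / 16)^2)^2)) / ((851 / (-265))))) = -2021125 / 1292107776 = -0.00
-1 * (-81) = 81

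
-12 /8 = -3 /2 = -1.50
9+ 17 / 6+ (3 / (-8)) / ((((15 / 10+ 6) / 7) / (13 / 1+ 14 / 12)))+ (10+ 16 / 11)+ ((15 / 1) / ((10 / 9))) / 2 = 2207 / 88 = 25.08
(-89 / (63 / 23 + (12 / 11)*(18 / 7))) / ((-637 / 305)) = 6867685 / 893529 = 7.69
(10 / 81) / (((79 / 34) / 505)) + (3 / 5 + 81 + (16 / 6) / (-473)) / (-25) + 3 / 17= 152723057093 / 6431794875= 23.75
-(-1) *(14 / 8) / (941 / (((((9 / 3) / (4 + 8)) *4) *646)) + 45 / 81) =20349 / 23398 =0.87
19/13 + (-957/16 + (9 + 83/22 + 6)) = -39.58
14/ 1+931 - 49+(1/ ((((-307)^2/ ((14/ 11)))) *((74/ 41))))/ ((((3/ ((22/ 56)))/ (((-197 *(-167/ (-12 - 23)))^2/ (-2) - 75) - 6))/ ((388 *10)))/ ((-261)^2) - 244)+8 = 20174646199786286575556072729/ 22317086504945359816636163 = 904.00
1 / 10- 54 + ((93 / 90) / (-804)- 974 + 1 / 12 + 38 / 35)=-173353471 / 168840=-1026.73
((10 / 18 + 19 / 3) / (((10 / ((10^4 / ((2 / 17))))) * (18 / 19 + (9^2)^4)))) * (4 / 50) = 801040 / 7360989453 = 0.00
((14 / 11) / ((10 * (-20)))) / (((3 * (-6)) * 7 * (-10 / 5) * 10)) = -0.00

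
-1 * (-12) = 12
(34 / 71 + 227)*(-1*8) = -129208 / 71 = -1819.83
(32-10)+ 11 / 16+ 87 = 109.69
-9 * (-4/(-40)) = -9/10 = -0.90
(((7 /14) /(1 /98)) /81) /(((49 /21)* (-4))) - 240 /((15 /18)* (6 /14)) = -72583 /108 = -672.06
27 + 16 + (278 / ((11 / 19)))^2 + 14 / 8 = 111619755 / 484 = 230619.33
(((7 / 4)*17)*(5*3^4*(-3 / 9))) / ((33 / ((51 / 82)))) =-273105 / 3608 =-75.69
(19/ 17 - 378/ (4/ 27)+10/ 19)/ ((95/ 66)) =-54357831/ 30685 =-1771.48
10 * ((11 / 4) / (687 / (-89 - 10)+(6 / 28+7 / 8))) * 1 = -50820 / 10811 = -4.70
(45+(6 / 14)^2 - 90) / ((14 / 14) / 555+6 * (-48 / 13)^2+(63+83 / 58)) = -11946481560 / 38980297573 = -0.31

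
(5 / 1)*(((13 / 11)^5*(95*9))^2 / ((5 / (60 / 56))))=1511670060058728375 / 363123944414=4162958.91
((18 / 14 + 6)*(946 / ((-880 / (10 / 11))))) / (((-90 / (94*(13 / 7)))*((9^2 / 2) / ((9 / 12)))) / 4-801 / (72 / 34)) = 1339923 / 72491881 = 0.02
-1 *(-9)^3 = 729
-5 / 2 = -2.50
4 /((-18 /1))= -2 /9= -0.22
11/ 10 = 1.10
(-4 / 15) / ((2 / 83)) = -166 / 15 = -11.07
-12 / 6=-2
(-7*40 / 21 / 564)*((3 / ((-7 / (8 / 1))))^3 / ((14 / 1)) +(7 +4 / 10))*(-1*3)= 108554 / 338541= 0.32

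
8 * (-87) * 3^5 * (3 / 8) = -63423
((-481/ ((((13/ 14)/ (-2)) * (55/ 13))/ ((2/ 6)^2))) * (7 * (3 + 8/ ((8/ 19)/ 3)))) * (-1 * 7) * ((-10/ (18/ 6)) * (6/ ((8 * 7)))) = 942760/ 33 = 28568.48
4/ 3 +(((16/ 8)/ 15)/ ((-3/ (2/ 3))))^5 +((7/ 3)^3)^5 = 14836189505683351/ 44840334375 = 330867.06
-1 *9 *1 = -9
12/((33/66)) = 24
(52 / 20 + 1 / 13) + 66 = 4464 / 65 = 68.68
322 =322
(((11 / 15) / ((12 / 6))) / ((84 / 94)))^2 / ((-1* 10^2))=-267289 / 158760000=-0.00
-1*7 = -7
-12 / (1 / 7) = -84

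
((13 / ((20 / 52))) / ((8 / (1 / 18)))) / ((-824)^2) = 169 / 488862720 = 0.00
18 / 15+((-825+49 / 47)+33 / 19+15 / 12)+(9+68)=-13265883 / 17860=-742.77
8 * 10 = 80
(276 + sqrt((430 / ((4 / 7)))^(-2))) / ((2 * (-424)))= -207691 / 638120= -0.33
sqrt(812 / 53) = 2 * sqrt(10759) / 53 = 3.91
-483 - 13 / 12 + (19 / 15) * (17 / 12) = -482.29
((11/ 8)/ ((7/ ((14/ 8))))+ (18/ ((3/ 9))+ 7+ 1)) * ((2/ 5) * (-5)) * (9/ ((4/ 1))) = -17955/ 64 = -280.55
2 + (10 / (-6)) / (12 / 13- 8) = 617 / 276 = 2.24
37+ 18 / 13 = 499 / 13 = 38.38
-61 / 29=-2.10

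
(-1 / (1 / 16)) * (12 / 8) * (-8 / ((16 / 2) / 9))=216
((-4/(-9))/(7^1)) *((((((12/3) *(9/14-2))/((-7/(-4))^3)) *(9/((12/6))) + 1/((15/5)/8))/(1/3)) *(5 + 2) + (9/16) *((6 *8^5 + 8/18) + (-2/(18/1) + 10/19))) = 11527557749/1642284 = 7019.22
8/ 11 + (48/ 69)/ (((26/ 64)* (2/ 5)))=16472/ 3289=5.01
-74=-74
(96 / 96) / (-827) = -1 / 827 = -0.00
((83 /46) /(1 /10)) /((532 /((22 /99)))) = 415 /55062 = 0.01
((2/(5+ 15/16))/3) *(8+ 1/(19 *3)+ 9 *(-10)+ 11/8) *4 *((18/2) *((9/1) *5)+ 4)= -240537808/16245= -14806.88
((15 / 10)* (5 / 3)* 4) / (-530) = -1 / 53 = -0.02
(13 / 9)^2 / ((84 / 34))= 2873 / 3402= 0.84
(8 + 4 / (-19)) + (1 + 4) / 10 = 315 / 38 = 8.29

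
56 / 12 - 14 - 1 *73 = -247 / 3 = -82.33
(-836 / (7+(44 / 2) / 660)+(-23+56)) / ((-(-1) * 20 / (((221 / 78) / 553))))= -102663 / 4667320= -0.02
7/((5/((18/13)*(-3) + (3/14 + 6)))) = 75/26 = 2.88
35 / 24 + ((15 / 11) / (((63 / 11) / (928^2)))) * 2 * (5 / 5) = 68894965 / 168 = 410089.08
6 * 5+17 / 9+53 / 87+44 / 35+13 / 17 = 34.52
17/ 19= 0.89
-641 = -641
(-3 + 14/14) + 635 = 633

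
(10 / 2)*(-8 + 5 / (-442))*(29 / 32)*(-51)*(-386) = -297284655 / 416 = -714626.57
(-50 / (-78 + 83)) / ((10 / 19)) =-19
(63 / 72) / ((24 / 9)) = 0.33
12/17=0.71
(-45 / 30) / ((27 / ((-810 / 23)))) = 45 / 23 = 1.96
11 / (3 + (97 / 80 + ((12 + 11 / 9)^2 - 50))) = 71280 / 836177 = 0.09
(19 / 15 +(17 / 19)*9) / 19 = 2656 / 5415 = 0.49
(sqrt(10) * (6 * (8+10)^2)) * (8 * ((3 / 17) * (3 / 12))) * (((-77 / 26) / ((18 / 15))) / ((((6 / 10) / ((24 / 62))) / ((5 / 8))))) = -2159.15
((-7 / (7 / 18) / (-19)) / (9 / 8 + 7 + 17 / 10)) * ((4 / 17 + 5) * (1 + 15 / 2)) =10680 / 2489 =4.29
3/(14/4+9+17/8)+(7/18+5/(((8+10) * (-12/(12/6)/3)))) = 71/156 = 0.46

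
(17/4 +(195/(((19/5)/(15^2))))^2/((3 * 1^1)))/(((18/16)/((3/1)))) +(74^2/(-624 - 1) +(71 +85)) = 80209091708242/676875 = 118499119.79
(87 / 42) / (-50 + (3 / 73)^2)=-154541 / 3730174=-0.04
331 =331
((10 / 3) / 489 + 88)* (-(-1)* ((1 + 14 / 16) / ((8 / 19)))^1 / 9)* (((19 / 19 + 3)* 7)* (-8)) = -9754.09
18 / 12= 3 / 2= 1.50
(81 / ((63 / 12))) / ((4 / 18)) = 486 / 7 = 69.43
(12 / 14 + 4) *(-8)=-272 / 7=-38.86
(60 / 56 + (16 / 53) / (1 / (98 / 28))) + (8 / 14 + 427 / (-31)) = -11.07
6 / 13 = 0.46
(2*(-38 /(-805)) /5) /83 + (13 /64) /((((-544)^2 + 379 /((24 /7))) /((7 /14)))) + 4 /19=152077489726343 /721587156379600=0.21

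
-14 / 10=-7 / 5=-1.40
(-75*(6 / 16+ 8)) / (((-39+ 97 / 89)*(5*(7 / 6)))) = 268335 / 94472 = 2.84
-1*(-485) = 485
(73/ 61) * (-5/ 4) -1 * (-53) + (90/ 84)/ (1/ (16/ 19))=1700691/ 32452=52.41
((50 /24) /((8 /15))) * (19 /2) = 2375 /64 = 37.11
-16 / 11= -1.45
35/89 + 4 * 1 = 391/89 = 4.39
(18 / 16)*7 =63 / 8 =7.88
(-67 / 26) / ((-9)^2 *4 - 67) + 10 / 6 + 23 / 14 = 231496 / 70161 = 3.30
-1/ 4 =-0.25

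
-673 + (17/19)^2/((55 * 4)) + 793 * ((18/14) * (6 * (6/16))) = 450600309/277970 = 1621.04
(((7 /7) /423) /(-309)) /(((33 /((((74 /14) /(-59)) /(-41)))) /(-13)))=481 /73037633823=0.00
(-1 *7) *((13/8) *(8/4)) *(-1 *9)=819/4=204.75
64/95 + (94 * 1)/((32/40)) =22453/190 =118.17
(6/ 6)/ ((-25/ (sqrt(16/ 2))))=-2* sqrt(2)/ 25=-0.11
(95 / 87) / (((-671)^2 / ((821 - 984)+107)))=-5320 / 39170967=-0.00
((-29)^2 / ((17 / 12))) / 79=10092 / 1343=7.51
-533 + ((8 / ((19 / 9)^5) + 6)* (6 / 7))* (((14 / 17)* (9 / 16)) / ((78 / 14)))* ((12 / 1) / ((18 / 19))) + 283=-7039280897 / 28800941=-244.41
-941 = -941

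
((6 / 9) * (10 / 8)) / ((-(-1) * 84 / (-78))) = -65 / 84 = -0.77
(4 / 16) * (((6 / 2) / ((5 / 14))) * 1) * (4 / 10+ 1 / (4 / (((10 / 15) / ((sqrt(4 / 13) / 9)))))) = 21 / 25+ 63 * sqrt(13) / 40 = 6.52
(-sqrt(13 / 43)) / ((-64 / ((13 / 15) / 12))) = 13 * sqrt(559) / 495360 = 0.00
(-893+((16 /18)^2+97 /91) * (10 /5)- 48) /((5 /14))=-13817498 /5265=-2624.41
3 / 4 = 0.75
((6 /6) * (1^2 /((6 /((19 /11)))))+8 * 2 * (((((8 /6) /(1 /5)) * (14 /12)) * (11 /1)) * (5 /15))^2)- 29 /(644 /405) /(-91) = 13013.38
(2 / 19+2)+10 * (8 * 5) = 402.11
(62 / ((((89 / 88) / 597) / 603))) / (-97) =-1964110896 / 8633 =-227511.98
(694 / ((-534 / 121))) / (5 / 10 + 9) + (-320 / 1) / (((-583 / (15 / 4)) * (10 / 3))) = -47130562 / 2957559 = -15.94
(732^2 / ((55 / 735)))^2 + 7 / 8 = 49632823360899919 / 968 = 51273577852169.34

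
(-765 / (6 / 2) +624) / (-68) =-369 / 68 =-5.43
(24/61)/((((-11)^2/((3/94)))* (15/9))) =108/1734535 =0.00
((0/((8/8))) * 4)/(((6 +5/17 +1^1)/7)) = 0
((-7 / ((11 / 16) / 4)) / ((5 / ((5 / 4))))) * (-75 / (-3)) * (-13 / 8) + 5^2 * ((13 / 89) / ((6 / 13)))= 2476175 / 5874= 421.55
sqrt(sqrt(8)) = 2^(3 / 4) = 1.68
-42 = -42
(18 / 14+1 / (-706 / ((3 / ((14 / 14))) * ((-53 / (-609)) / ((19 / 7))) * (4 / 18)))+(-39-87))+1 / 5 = -7628798521 / 61268445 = -124.51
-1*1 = -1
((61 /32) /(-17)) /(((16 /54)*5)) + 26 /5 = 22301 /4352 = 5.12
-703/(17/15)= -10545/17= -620.29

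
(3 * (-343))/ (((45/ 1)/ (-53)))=18179/ 15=1211.93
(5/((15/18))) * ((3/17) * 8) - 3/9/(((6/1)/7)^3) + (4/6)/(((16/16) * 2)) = 8.27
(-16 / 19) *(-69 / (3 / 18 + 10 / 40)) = 13248 / 95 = 139.45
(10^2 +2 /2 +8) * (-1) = -109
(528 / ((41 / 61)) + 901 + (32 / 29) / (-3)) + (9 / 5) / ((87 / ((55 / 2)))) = 12033361 / 7134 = 1686.76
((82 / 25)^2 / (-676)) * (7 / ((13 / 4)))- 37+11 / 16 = -798538713 / 21970000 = -36.35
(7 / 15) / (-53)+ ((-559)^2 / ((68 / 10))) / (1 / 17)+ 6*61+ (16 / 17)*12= 21126101597 / 27030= 781579.79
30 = 30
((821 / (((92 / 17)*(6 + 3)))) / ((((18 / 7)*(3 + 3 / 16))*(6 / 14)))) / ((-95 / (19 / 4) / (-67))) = 2695343 / 167670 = 16.08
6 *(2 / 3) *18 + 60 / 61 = 4452 / 61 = 72.98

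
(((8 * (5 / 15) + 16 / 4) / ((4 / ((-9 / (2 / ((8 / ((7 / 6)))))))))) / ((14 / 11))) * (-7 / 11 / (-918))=-10 / 357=-0.03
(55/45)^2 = 1.49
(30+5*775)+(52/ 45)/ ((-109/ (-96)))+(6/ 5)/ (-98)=62585926/ 16023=3906.01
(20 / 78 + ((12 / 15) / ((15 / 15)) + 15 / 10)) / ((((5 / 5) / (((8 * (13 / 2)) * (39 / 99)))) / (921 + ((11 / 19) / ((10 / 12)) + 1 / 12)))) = 13619768747 / 282150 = 48271.38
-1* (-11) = 11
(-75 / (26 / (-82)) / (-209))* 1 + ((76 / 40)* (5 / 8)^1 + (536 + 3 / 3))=23346887 / 43472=537.06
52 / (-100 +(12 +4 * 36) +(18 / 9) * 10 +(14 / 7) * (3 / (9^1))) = 78 / 115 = 0.68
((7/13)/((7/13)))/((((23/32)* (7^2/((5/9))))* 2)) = 80/10143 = 0.01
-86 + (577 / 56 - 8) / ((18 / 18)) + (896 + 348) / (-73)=-411815 / 4088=-100.74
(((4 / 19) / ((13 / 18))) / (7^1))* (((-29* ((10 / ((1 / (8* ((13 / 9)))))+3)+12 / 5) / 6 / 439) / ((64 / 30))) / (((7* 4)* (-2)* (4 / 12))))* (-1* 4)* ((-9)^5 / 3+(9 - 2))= 2329348179 / 21252868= 109.60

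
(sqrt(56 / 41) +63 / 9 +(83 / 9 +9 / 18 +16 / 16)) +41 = 59.89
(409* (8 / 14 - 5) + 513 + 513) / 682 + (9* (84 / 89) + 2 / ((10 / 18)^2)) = 146829307 / 10622150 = 13.82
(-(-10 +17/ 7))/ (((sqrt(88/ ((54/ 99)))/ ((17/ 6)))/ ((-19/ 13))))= -17119 * sqrt(3)/ 12012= -2.47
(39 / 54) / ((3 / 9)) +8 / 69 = 105 / 46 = 2.28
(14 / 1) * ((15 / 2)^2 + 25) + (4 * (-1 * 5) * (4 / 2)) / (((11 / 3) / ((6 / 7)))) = 173735 / 154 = 1128.15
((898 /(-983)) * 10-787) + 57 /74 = -57856443 /72742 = -795.37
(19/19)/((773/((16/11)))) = 16/8503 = 0.00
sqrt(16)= 4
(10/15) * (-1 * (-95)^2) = -18050/3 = -6016.67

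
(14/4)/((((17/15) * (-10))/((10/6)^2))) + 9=1661/204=8.14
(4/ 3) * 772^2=2383936/ 3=794645.33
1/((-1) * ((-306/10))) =5/153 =0.03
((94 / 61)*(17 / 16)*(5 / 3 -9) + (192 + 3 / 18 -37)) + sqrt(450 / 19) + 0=15*sqrt(38) / 19 + 34931 / 244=148.03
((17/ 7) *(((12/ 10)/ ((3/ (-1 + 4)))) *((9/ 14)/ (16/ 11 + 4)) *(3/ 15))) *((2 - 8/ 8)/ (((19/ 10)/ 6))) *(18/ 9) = 10098/ 23275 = 0.43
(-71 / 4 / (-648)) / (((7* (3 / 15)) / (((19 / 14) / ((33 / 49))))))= 6745 / 171072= 0.04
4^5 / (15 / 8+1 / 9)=73728 / 143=515.58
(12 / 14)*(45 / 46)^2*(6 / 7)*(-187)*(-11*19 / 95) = 7497765 / 25921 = 289.25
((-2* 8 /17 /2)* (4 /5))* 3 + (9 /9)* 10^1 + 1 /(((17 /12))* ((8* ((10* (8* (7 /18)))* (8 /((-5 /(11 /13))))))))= 7429669 /837760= 8.87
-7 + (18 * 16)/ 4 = 65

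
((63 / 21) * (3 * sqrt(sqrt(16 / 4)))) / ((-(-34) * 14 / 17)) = 9 * sqrt(2) / 28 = 0.45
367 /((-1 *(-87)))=367 /87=4.22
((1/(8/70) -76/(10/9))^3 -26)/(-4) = 1698144057/32000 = 53067.00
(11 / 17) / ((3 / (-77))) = -847 / 51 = -16.61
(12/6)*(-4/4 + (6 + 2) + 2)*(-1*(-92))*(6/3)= 3312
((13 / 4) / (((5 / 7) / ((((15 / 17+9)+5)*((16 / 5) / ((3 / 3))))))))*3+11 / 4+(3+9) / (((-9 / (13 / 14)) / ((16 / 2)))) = 22951759 / 35700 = 642.91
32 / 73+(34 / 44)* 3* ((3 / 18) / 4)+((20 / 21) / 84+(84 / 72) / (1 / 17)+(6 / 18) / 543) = 6966915839 / 341846736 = 20.38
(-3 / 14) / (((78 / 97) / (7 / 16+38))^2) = -1186239675 / 2422784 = -489.62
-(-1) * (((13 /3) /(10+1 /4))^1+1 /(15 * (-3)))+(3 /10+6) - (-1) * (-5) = 1255 /738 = 1.70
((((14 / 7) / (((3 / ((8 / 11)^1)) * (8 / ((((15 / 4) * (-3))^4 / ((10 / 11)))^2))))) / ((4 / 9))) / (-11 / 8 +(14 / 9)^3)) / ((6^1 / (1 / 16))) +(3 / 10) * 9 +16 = 26970830135843671 / 146098094080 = 184607.68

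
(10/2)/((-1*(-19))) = 5/19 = 0.26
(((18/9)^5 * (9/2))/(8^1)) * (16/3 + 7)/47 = 222/47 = 4.72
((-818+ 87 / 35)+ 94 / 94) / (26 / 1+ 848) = -14254 / 15295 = -0.93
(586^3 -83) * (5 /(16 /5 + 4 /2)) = 5030749325 /26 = 193490358.65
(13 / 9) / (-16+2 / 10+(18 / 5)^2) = -0.51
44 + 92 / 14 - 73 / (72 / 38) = 12.04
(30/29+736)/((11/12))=256488/319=804.04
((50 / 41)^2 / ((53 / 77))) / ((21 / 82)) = 55000 / 6519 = 8.44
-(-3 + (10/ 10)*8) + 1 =-4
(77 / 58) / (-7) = -11 / 58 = -0.19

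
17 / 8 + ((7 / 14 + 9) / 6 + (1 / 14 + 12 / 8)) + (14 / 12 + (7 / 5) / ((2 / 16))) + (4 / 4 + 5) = 6621 / 280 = 23.65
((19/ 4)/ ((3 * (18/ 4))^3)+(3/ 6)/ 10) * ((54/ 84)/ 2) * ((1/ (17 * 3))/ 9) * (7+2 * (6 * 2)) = 633733/ 562146480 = 0.00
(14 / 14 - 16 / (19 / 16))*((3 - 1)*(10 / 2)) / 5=-474 / 19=-24.95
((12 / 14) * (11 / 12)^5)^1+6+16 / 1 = 6547739 / 290304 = 22.55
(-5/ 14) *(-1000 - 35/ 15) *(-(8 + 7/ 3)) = -466085/ 126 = -3699.09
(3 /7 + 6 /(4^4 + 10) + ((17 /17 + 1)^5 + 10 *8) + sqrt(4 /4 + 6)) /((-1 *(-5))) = sqrt(7) /5 + 14956 /665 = 23.02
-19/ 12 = -1.58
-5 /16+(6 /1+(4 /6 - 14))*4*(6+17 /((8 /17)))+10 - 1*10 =-59327 /48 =-1235.98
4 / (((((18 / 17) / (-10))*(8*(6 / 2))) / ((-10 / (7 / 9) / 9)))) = 425 / 189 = 2.25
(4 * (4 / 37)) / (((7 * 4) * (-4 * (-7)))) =1 / 1813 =0.00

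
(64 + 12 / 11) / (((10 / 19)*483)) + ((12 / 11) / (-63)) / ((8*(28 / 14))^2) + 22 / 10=278371 / 113344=2.46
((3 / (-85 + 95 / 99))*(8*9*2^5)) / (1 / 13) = -1069.20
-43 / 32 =-1.34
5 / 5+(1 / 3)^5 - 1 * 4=-728 / 243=-3.00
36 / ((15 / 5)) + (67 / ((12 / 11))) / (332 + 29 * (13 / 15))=23711 / 1948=12.17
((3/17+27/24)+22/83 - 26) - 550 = -6484205/11288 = -574.43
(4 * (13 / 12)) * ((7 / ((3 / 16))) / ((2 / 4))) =2912 / 9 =323.56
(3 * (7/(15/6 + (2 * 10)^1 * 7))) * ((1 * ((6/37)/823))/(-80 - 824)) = -21/653782970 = -0.00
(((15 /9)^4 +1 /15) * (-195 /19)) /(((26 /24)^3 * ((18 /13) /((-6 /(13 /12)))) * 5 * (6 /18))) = 2420736 /16055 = 150.78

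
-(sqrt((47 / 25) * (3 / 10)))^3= -141 * sqrt(1410) / 12500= -0.42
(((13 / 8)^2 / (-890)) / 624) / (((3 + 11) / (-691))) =8983 / 38277120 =0.00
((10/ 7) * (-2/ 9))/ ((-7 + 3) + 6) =-10/ 63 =-0.16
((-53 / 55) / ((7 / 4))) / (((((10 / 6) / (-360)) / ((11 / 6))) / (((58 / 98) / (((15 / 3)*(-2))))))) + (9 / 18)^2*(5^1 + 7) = -9.91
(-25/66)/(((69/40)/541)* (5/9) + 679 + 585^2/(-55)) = 54100/791712131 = 0.00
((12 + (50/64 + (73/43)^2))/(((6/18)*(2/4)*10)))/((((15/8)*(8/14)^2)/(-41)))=-1861878921/2958400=-629.35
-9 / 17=-0.53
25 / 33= 0.76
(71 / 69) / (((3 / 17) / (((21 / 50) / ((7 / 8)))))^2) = 7.61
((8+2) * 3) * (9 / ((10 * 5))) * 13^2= 4563 / 5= 912.60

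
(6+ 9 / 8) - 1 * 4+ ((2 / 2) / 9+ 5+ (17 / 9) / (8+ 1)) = 5473 / 648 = 8.45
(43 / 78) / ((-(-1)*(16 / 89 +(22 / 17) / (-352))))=520472 / 166257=3.13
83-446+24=-339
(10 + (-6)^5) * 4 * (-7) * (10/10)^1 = 217448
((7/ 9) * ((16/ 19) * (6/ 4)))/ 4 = 14/ 57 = 0.25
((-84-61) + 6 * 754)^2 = 19175641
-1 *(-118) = 118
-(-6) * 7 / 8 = 21 / 4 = 5.25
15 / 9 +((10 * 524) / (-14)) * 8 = -62845 / 21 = -2992.62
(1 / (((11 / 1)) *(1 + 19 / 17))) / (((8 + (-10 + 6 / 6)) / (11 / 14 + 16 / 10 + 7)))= -1241 / 3080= -0.40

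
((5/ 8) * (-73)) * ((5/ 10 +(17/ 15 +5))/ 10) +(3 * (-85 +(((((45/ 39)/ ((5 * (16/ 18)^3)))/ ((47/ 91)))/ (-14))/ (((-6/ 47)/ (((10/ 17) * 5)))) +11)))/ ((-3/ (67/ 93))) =180455617/ 8094720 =22.29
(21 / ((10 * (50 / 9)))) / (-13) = -189 / 6500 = -0.03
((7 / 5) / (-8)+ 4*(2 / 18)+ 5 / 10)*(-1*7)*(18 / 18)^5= -1939 / 360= -5.39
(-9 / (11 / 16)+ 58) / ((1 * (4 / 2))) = 22.45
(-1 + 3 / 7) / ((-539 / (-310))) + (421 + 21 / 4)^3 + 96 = 18700813181077 / 241472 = 77445058.56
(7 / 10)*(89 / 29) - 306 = -88117 / 290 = -303.85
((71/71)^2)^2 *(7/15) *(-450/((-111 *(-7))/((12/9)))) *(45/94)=-300/1739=-0.17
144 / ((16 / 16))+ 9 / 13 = 1881 / 13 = 144.69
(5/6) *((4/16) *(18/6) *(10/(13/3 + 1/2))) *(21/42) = 75/116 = 0.65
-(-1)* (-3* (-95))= 285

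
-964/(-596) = 1.62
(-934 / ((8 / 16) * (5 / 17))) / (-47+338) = -31756 / 1455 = -21.83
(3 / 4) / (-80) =-3 / 320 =-0.01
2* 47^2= 4418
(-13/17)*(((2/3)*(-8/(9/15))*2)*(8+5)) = 27040/153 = 176.73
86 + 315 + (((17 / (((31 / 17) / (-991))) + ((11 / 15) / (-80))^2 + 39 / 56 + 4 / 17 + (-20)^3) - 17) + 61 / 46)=-2059023224873513 / 122179680000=-16852.42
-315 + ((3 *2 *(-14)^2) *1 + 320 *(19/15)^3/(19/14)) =1340.19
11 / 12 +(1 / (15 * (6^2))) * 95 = 59 / 54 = 1.09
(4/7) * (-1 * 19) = -76/7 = -10.86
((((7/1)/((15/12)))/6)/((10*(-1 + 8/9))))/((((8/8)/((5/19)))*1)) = -0.22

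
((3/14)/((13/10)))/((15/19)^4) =130321/307125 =0.42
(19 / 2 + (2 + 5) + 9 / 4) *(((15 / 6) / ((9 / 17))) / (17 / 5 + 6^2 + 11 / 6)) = 10625 / 4948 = 2.15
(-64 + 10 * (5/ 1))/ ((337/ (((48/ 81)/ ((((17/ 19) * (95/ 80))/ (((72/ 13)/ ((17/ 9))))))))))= -86016/ 1266109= -0.07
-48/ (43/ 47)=-2256/ 43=-52.47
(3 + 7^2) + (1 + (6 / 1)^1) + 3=62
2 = 2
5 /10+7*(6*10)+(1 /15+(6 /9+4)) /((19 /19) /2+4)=113819 /270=421.55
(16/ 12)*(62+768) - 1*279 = 827.67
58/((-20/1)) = -29/10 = -2.90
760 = 760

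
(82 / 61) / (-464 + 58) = -0.00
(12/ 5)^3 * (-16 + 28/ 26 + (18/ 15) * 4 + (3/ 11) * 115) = 26243136/ 89375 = 293.63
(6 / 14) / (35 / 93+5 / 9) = 837 / 1820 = 0.46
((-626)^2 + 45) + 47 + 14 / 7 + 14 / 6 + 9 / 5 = 391974.13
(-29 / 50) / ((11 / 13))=-0.69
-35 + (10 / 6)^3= -820 / 27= -30.37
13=13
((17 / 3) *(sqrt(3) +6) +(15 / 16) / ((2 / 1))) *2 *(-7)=-7721 / 16 - 238 *sqrt(3) / 3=-619.97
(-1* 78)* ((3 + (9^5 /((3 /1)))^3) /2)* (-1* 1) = 297398301914610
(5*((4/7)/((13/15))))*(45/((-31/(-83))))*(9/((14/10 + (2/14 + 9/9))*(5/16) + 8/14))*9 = 161352000/6851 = 23551.60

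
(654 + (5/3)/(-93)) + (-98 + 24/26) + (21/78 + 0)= 4041743/7254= 557.17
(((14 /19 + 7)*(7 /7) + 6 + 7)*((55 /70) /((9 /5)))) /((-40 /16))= -4334 /1197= -3.62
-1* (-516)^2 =-266256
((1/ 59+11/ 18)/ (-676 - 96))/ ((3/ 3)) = -667/ 819864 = -0.00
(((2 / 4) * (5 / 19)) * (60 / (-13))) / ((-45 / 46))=460 / 741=0.62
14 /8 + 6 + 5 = 51 /4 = 12.75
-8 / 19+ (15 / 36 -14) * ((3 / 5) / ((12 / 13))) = -42181 / 4560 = -9.25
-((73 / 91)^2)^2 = -28398241 / 68574961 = -0.41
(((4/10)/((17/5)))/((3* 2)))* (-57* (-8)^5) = 622592/17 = 36623.06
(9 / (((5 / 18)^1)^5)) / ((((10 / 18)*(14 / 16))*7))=1224440064 / 765625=1599.27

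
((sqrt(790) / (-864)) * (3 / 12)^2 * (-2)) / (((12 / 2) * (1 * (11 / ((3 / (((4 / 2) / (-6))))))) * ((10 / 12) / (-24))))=sqrt(790) / 1760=0.02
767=767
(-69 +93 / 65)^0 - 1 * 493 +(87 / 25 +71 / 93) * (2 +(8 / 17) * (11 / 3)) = -11292872 / 23715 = -476.19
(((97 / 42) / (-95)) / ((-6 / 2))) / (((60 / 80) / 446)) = 86524 / 17955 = 4.82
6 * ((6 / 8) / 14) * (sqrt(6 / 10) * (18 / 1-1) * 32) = 1224 * sqrt(15) / 35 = 135.44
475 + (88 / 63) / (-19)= 568487 / 1197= 474.93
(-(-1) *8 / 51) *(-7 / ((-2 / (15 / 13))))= 0.63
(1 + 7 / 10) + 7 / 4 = 69 / 20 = 3.45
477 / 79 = 6.04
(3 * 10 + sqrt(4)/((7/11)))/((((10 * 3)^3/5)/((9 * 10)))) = 58/105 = 0.55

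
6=6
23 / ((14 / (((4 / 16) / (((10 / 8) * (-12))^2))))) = 0.00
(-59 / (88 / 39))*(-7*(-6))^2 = -1014741 / 22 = -46124.59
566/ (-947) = -566/ 947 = -0.60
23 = 23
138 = 138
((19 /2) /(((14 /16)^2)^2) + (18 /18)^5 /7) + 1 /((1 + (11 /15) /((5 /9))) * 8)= 18274345 /1114064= 16.40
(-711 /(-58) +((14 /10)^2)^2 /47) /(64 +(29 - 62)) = 21024883 /52816250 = 0.40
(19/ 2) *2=19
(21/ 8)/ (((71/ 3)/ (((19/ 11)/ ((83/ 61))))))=73017/ 518584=0.14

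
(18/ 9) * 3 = 6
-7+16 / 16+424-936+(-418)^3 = -73035150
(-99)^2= 9801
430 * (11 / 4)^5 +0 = 34625965 / 512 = 67628.84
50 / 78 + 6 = 259 / 39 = 6.64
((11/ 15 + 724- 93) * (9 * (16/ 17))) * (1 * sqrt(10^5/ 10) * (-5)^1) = -45484800/ 17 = -2675576.47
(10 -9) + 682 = 683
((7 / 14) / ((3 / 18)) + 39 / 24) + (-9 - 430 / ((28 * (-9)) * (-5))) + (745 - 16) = 365039 / 504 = 724.28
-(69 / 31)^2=-4761 / 961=-4.95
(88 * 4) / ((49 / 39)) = 13728 / 49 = 280.16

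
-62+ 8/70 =-2166/35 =-61.89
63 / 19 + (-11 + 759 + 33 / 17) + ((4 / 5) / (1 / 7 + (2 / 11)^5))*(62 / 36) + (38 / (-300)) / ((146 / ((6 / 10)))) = 522186252323261 / 684486580500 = 762.89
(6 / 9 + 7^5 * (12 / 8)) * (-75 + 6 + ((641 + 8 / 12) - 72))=12622390.78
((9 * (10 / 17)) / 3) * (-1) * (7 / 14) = -15 / 17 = -0.88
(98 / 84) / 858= 7 / 5148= 0.00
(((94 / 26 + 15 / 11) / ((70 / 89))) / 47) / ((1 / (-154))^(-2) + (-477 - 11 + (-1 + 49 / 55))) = 15842 / 2732006459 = 0.00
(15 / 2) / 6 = 1.25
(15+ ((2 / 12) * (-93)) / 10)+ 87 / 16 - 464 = -35609 / 80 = -445.11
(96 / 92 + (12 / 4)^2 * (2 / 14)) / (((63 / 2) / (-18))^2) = 6000 / 7889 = 0.76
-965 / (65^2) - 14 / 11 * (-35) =411927 / 9295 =44.32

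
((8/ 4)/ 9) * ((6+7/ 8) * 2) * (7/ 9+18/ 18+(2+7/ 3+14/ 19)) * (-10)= -322025/ 1539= -209.24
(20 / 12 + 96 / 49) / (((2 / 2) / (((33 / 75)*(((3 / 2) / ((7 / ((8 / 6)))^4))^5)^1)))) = 201451146051584 / 4207624395956983297290933225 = 0.00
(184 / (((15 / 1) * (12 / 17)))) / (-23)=-34 / 45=-0.76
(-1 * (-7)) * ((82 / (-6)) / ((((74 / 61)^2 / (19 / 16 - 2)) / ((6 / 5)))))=13883051 / 219040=63.38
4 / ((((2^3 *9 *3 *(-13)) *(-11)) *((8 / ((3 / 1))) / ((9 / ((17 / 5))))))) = 5 / 38896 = 0.00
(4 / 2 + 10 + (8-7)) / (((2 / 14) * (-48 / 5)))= -455 / 48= -9.48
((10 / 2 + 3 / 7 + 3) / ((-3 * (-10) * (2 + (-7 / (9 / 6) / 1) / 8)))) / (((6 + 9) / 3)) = 118 / 2975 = 0.04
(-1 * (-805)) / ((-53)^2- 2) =115 / 401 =0.29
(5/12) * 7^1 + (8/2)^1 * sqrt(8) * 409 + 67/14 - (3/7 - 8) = 1283/84 + 3272 * sqrt(2) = 4642.58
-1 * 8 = -8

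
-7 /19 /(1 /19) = -7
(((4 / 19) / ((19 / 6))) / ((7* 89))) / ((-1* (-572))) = 6 / 32161129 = 0.00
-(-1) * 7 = 7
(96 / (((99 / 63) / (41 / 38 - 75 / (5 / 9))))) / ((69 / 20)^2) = -227987200 / 331683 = -687.36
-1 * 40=-40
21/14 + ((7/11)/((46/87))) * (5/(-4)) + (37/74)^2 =497/2024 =0.25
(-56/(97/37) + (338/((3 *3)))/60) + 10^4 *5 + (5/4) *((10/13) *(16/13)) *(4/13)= 49979.63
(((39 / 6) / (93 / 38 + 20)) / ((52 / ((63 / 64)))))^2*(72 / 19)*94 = 31898853 / 2980286464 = 0.01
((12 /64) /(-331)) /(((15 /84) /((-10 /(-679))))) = -3 /64214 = -0.00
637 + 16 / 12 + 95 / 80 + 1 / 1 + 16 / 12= 30809 / 48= 641.85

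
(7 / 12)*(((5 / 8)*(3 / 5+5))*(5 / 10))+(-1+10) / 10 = 461 / 240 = 1.92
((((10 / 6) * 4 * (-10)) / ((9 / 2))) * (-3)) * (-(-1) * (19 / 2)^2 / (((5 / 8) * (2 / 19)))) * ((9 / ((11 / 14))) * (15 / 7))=16461600 / 11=1496509.09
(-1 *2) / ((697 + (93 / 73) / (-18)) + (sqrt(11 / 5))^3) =-33425422500 / 11647321533761 + 21102840 *sqrt(55) / 11647321533761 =-0.00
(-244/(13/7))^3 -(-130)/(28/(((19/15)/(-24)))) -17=-5022586597747/2214576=-2267967.59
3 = 3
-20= -20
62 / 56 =31 / 28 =1.11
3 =3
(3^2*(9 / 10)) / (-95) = -81 / 950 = -0.09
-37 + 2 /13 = -479 /13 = -36.85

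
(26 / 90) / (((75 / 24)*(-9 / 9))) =-104 / 1125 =-0.09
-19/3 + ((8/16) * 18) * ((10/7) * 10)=2567/21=122.24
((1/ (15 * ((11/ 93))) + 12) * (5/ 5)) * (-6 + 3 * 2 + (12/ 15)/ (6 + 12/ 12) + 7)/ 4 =172059/ 7700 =22.35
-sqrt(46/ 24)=-sqrt(69)/ 6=-1.38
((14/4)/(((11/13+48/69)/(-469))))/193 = -981617/177946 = -5.52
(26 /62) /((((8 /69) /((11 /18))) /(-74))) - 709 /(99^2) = -397746863 /2430648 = -163.64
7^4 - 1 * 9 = 2392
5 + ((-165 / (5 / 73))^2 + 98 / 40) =116065769 / 20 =5803288.45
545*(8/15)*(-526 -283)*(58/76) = -10228996/57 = -179456.07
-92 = -92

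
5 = 5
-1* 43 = -43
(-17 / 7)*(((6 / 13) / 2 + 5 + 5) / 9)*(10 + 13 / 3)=-13889 / 351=-39.57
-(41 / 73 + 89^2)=-578274 / 73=-7921.56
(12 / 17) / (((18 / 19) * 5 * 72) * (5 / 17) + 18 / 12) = 152 / 21923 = 0.01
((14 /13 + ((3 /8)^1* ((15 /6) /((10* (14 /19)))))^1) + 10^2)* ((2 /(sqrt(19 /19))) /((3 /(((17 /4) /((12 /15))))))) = 16700035 /46592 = 358.43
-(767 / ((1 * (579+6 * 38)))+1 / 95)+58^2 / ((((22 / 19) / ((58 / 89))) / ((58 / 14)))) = 4120496163524 / 525385245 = 7842.81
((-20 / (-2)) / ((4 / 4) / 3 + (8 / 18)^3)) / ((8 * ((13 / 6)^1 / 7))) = 76545 / 7982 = 9.59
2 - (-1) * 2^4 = 18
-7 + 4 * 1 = -3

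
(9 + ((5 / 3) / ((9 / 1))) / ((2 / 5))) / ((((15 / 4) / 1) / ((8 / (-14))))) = -1.44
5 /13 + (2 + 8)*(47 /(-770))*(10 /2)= -2670 /1001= -2.67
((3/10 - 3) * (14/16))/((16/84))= -3969/320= -12.40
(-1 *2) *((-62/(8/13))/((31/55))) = 715/2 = 357.50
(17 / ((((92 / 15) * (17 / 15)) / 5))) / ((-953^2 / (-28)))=7875 / 20888807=0.00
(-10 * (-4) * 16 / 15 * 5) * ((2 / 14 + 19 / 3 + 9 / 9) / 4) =25120 / 63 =398.73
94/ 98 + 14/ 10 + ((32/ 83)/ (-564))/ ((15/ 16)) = 2.36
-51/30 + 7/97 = -1579/970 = -1.63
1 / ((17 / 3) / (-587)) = -1761 / 17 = -103.59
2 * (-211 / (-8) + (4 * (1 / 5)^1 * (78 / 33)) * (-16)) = -1707 / 220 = -7.76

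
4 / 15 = 0.27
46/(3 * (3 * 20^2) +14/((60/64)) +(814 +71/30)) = 460/44313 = 0.01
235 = 235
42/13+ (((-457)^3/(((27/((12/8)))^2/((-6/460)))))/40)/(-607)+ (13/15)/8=24939453731/7840497600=3.18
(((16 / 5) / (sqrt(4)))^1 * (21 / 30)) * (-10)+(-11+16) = -31 / 5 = -6.20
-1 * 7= -7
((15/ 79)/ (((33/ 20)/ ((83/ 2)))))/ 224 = 2075/ 97328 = 0.02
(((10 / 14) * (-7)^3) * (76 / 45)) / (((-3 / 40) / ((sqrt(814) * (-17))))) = -2532320 * sqrt(814) / 27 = -2675882.40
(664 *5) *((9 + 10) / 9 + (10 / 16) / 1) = 81755 / 9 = 9083.89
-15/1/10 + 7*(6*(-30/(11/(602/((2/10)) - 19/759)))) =-1919047989/5566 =-344780.45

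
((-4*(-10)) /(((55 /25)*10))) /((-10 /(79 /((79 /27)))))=-54 /11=-4.91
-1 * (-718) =718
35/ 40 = 7/ 8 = 0.88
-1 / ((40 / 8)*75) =-1 / 375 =-0.00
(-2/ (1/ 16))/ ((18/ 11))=-176/ 9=-19.56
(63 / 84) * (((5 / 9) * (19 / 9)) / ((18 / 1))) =95 / 1944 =0.05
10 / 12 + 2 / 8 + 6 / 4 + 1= 43 / 12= 3.58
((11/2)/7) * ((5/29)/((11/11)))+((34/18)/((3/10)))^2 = 11773495/295974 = 39.78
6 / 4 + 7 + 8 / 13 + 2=289 / 26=11.12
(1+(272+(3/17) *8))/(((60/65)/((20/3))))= 101075/51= 1981.86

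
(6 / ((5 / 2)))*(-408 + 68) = -816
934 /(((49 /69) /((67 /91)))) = 4317882 /4459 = 968.35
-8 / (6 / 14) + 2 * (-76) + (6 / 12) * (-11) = -1057 / 6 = -176.17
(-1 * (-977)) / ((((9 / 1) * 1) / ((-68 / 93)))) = -66436 / 837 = -79.37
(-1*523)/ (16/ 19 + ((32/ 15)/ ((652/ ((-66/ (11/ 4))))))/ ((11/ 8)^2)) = -979937255/ 1500016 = -653.28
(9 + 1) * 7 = 70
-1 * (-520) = 520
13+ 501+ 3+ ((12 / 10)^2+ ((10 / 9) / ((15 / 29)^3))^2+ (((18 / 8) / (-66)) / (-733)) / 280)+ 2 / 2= 77841805817605391 / 133311384360000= 583.91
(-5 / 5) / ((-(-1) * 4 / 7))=-7 / 4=-1.75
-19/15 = -1.27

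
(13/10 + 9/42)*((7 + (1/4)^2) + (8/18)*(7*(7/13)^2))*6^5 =110945430/1183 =93783.12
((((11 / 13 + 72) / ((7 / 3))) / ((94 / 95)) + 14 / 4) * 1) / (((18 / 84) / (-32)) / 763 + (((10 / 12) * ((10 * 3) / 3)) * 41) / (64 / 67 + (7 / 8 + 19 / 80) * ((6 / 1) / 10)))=955115891542848 / 5737231886933989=0.17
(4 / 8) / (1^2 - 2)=-1 / 2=-0.50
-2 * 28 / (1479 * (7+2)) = -56 / 13311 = -0.00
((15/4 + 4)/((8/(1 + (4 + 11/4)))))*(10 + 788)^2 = 152992161/32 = 4781005.03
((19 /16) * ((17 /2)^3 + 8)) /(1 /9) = 851067 /128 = 6648.96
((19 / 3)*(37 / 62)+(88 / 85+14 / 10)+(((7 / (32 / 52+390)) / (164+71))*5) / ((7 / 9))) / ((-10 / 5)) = -5863113733 / 1886654730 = -3.11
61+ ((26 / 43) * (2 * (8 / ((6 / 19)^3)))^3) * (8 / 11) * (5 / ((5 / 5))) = 2684762213434879 / 9310059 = 288372201.88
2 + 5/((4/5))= 33/4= 8.25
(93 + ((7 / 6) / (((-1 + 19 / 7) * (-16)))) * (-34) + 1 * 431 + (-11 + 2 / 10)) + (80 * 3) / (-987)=487407149 / 947520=514.40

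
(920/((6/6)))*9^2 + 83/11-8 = 819715/11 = 74519.55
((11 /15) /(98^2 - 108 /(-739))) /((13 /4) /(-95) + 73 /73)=14041 /177597906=0.00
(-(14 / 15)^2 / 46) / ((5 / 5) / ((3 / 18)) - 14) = 49 / 20700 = 0.00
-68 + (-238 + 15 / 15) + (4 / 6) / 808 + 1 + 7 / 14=-367841 / 1212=-303.50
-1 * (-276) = 276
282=282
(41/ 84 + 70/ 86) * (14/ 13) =4703/ 3354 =1.40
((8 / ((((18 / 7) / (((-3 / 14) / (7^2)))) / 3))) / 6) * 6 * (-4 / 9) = 8 / 441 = 0.02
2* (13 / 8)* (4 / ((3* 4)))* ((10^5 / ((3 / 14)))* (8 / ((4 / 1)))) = 1011111.11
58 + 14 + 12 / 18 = 218 / 3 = 72.67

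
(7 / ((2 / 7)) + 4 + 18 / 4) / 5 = 33 / 5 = 6.60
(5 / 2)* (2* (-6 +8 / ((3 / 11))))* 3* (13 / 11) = 4550 / 11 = 413.64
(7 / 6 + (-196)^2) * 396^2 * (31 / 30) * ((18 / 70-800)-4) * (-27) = 3377357561434428 / 25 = 135094302457377.12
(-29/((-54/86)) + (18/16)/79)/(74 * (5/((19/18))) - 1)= 14978593/113322024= 0.13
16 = 16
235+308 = 543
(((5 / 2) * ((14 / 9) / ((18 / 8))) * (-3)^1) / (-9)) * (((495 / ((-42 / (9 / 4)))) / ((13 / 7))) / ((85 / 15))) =-1925 / 1326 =-1.45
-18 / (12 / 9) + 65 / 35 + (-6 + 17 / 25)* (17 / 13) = -18.60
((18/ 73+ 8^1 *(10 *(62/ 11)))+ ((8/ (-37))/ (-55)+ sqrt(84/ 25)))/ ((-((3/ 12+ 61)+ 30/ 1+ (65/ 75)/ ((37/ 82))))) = -804264168/ 166091717 - 888 *sqrt(21)/ 206839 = -4.86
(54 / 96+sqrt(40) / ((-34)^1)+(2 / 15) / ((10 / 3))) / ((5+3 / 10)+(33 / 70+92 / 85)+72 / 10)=28679 / 668960 - 35 * sqrt(10) / 8362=0.03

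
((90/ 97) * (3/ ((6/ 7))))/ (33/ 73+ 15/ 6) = 45990/ 41807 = 1.10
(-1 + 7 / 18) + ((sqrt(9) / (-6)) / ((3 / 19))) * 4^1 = -239 / 18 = -13.28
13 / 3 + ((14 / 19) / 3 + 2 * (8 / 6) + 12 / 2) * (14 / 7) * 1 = 421 / 19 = 22.16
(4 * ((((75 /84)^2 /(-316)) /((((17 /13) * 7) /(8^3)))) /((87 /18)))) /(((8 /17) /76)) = -14820000 /785813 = -18.86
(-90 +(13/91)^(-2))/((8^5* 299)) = -41/9797632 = -0.00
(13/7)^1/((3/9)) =39/7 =5.57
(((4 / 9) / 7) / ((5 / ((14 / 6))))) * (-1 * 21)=-28 / 45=-0.62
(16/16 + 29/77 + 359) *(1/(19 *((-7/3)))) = -8.13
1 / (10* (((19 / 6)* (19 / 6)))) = 18 / 1805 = 0.01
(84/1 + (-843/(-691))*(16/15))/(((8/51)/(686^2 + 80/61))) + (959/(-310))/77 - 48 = 36783027607432837/143734910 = 255908794.93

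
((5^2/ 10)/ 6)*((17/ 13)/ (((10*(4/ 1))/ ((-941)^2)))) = 12061.84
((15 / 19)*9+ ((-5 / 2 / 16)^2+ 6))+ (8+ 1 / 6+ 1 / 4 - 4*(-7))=2891921 / 58368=49.55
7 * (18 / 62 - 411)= -89124 / 31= -2874.97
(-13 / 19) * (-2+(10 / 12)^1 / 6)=871 / 684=1.27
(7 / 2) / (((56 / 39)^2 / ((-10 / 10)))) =-1.70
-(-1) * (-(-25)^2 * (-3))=1875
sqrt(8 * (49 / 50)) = 2.80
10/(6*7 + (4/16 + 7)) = 40/197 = 0.20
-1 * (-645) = 645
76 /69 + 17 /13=2161 /897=2.41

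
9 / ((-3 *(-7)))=3 / 7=0.43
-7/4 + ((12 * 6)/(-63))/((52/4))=-669/364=-1.84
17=17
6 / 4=3 / 2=1.50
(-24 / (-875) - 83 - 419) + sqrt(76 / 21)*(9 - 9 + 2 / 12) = -439226 / 875 + sqrt(399) / 63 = -501.66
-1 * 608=-608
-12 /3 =-4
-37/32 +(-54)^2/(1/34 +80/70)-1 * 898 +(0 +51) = 1626213/992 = 1639.33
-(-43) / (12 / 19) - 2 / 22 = 8975 / 132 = 67.99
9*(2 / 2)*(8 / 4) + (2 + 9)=29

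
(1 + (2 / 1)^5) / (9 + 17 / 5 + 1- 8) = 55 / 9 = 6.11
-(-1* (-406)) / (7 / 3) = -174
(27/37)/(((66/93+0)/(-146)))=-61101/407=-150.13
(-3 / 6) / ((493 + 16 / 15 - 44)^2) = -225 / 91152002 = -0.00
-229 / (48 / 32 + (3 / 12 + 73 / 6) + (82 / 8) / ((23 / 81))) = -15801 / 3451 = -4.58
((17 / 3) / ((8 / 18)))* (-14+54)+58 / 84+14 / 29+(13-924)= -486989 / 1218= -399.83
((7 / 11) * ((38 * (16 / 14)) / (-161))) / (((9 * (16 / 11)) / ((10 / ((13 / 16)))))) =-3040 / 18837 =-0.16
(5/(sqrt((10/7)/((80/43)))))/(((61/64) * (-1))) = -640 * sqrt(602)/2623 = -5.99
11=11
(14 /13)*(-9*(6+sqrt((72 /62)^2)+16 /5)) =-100.42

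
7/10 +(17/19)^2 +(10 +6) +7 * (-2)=3.50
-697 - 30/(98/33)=-34648/49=-707.10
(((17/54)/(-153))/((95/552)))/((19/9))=-92/16245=-0.01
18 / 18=1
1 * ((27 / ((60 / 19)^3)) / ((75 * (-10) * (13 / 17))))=-116603 / 78000000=-0.00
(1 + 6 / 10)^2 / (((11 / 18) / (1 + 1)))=2304 / 275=8.38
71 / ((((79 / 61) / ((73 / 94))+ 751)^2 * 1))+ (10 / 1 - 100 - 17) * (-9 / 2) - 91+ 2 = 8818235124355863 / 22466833907282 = 392.50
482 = 482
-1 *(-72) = 72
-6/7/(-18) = 1/21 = 0.05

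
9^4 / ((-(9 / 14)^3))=-24696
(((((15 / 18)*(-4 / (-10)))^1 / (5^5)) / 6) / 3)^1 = 1 / 168750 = 0.00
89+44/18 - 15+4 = 724/9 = 80.44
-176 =-176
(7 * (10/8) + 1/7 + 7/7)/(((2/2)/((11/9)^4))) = 4055557/183708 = 22.08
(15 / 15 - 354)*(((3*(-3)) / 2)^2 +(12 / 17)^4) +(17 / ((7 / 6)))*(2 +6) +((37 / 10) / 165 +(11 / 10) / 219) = -334230472989337 / 46947154100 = -7119.29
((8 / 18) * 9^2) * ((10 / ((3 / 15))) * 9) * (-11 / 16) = -22275 / 2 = -11137.50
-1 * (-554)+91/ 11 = 6185/ 11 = 562.27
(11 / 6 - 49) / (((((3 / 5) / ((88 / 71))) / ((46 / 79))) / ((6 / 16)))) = -357995 / 16827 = -21.28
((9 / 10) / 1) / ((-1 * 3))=-3 / 10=-0.30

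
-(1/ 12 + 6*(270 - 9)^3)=-1280129833/ 12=-106677486.08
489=489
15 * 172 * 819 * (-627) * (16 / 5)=-4239563328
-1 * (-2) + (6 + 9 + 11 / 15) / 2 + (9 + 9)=418 / 15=27.87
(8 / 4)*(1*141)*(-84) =-23688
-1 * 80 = -80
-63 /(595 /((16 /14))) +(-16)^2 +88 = 204608 /595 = 343.88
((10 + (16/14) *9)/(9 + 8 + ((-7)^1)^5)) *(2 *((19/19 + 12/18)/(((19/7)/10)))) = -1420/95703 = -0.01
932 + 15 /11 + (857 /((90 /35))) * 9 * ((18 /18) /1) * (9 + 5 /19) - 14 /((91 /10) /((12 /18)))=234073735 /8151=28717.18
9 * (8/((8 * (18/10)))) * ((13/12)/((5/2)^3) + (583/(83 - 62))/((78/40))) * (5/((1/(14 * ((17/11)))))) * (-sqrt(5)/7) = -49796332 * sqrt(5)/45045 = -2471.93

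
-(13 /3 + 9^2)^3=-16777216 /27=-621378.37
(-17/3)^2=289/9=32.11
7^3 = 343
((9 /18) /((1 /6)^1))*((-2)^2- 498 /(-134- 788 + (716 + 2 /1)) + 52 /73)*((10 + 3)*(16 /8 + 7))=6232005 /2482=2510.88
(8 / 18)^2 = 0.20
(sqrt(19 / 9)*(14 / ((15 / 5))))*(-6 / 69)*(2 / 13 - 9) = 140*sqrt(19) / 117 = 5.22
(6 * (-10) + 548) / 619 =488 / 619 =0.79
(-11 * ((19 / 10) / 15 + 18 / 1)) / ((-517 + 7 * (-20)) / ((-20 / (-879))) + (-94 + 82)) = 59818 / 8666145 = 0.01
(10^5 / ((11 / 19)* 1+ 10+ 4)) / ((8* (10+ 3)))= 237500 / 3601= 65.95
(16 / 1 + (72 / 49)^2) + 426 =1066426 / 2401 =444.16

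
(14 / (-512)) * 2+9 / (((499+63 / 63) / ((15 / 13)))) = -1411 / 41600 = -0.03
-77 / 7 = -11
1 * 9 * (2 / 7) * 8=144 / 7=20.57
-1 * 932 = -932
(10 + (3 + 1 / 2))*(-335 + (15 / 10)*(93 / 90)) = -180063 / 40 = -4501.58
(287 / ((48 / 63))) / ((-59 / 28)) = -42189 / 236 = -178.77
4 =4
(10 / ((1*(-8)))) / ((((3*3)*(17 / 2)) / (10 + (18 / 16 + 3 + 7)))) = -845 / 2448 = -0.35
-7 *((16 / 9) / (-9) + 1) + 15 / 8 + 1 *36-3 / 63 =146105 / 4536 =32.21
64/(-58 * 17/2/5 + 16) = -320/413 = -0.77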